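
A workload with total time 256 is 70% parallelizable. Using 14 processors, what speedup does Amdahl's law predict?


Amdahl's law: T_p = T × ((1-p) + p/N)
= 256 × ((1-0.7) + 0.7/14)
= 256 × (0.30 + 0.0500)
= 256 × 0.3500
= 89.60
Speedup = 256/89.60
= 2.86×


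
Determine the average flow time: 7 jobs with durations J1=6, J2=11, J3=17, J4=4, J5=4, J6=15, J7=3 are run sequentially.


Completion times:
  J1: completes at 6
  J2: completes at 17
  J3: completes at 34
  J4: completes at 38
  J5: completes at 42
  J6: completes at 57
  J7: completes at 60
Sum = 254
Average = 254/7
= 36.29


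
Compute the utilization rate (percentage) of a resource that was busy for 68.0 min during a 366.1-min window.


Utilization = busy / total × 100
= 68.0 / 366.1 × 100
= 18.6%


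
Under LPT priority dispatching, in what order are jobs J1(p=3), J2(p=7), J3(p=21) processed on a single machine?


LPT: sort by longest processing time first
  J3: p=21
  J2: p=7
  J1: p=3
Order: J3 → J2 → J1


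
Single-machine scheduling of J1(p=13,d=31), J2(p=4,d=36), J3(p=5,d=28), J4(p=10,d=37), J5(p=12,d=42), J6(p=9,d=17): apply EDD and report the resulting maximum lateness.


EDD order: J6 → J3 → J1 → J2 → J4 → J5
Completion and lateness:
  J6: C=9, d=17, L=9-17=-8
  J3: C=14, d=28, L=14-28=-14
  J1: C=27, d=31, L=27-31=-4
  J2: C=31, d=36, L=31-36=-5
  J4: C=41, d=37, L=41-37=4
  J5: C=53, d=42, L=53-42=11
Lmax = max(-8, -14, -4, -5, 4, 11)
= 11


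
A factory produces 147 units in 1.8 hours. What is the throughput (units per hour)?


Throughput = units / time
= 147 / 1.8
= 81.7 units/hour


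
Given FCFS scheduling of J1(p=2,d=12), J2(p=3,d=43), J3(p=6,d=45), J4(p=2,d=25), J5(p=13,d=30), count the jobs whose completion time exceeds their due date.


Completion vs due date:
  J1: C=2, d=12 → on time
  J2: C=5, d=43 → on time
  J3: C=11, d=45 → on time
  J4: C=13, d=25 → on time
  J5: C=26, d=30 → on time
Tardy jobs: none
Count = 0


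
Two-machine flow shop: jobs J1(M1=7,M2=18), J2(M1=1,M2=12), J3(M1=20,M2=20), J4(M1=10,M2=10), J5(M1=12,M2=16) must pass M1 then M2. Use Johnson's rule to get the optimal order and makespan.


Johnson's rule:
Group 1 (M1≤M2, sort by M1): ['J2', 'J1', 'J4', 'J5', 'J3']
Group 2 (M1>M2, sort desc M2): []
Sequence: J2 → J1 → J4 → J5 → J3
Makespan calculation:
  J2: M1 done=1, M2 done=13
  J1: M1 done=8, M2 done=31
  J4: M1 done=18, M2 done=41
  J5: M1 done=30, M2 done=57
  J3: M1 done=50, M2 done=77
= Sequence: J2 → J1 → J4 → J5 → J3, Makespan: 77


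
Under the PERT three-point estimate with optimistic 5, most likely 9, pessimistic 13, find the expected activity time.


te = (o + 4m + p) / 6
= (5 + 4×9 + 13) / 6
= (5 + 36 + 13) / 6
= 54 / 6
= 9.00


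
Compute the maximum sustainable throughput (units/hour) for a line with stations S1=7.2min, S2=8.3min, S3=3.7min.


Bottleneck = longest station time
Station times: [7.2, 8.3, 3.7]
Max = 8.3 min
Rate = 60 / 8.3
= 7.23 units/hour (bottleneck: 8.3min)


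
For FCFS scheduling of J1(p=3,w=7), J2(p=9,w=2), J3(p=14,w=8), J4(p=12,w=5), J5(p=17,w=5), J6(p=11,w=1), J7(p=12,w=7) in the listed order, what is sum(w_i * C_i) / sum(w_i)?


Completion times:
  J1: C=3, w×C=7×3=21
  J2: C=12, w×C=2×12=24
  J3: C=26, w×C=8×26=208
  J4: C=38, w×C=5×38=190
  J5: C=55, w×C=5×55=275
  J6: C=66, w×C=1×66=66
  J7: C=78, w×C=7×78=546
Sum w×C = 1330
Sum w = 35
Weighted avg = 1330/35
= 38.00


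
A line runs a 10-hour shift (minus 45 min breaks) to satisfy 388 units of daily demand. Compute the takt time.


Available = 10×60 - 45 = 555 min
Takt time = 555 / 388
= 1.43 min/unit


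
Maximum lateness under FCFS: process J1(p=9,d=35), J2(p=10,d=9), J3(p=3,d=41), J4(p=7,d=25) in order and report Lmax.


Lateness per job (L = C - d):
  J1: C=9, d=35, L=-26
  J2: C=19, d=9, L=10
  J3: C=22, d=41, L=-19
  J4: C=29, d=25, L=4
Lmax = max(-26, 10, -19, 4)
= 10


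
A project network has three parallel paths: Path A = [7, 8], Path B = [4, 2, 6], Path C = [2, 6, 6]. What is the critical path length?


Path A: 7 + 8 = 15
Path B: 4 + 2 + 6 = 12
Path C: 2 + 6 + 6 = 14
Critical path = longest = max(15, 12, 14)
= 15 (Path A)


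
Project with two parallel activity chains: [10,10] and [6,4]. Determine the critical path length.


Path A: 10 + 10 = 20
Path B: 6 + 4 = 10
Critical path = longest = max(20, 10)
= 20 (Path A)


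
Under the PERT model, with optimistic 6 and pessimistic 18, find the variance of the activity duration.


σ² = ((p - o) / 6)² = (p - o)² / 36
= (18 - 6)² / 36
= 12² / 36
= 144 / 36
= 4.0000


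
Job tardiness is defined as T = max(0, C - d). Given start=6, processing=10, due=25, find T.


Completion = start + processing = 6 + 10 = 16
Tardiness = max(0, C - d) = max(0, 16 - 25)
= max(0, -9)
= 0


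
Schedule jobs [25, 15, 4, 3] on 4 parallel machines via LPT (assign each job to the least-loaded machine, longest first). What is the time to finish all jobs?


Jobs (LPT sorted): [25, 15, 4, 3]
Machines: 4
  J=25 → Machine 1 (load: 0+25=25)
  J=15 → Machine 2 (load: 0+15=15)
  J=4 → Machine 3 (load: 0+4=4)
  J=3 → Machine 4 (load: 0+3=3)
Machine loads: [25, 15, 4, 3]
Makespan = max = 25 time units


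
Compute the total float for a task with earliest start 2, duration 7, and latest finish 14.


EF = ES + duration = 2 + 7 = 9
LS = LF - duration = 14 - 7 = 7
Total Float = LF - EF = 14 - 9
(or LS - ES = 7 - 2)
= 5


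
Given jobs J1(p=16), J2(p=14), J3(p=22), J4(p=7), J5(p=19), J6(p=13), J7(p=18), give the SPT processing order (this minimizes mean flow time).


SPT: sort by shortest processing time
  J4: p=7
  J6: p=13
  J2: p=14
  J1: p=16
  J7: p=18
  J5: p=19
  J3: p=22
Order: J4 → J6 → J2 → J1 → J7 → J5 → J3


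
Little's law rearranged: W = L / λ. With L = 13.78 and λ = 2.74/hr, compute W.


Little's law: L = λW → W = L / λ
= 13.78 / 2.74
= 5.03 hours


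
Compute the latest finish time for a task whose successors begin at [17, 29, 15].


LF = min of all successor start times
Successors start at: [17, 29, 15]
LF = min(17, 29, 15)
= 15


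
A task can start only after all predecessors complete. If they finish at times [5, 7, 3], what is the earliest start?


ES = max of all predecessor completion times
Predecessors: [5, 7, 3]
ES = max(5, 7, 3)
= 7


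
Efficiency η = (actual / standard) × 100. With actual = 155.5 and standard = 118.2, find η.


Efficiency = (actual / standard) × 100
= (155.5 / 118.2) × 100
= 131.6%


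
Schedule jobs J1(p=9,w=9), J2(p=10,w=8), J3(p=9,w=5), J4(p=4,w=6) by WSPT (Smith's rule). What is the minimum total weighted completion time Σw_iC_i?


WSPT order (by p/w): J4 → J1 → J2 → J3
  J4: C=4, w·C=6×4=24
  J1: C=13, w·C=9×13=117
  J2: C=23, w·C=8×23=184
  J3: C=32, w·C=5×32=160
Σ w·C = 485
= 485


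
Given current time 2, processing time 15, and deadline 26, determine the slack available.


Slack = due - current_time - processing
= 26 - 2 - 15
= 9


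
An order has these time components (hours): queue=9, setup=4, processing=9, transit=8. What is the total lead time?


Lead time = queue + setup + processing + transit
= 9 + 4 + 9 + 8
= 30 hours


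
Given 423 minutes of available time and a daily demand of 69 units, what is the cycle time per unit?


Cycle time = available time / demand
= 423 / 69
= 6.13 min/unit


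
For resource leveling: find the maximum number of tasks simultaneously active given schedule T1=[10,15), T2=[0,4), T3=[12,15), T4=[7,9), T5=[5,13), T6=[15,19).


Check each time point for overlaps:
  t=12: 3 tasks active (T1, T3, T5)
Max concurrent = 3


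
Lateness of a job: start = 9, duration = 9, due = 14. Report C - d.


Completion = 9 + 9 = 18
Lateness = C - d = 18 - 14
= 4


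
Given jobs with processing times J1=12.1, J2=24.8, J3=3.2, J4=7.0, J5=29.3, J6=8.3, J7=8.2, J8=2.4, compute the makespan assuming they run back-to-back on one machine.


Sequential makespan: sum all processing times
= 12.1 + 24.8 + 3.2 + 7.0 + 29.3 + 8.3 + 8.2 + 2.4
= 95.3 time units


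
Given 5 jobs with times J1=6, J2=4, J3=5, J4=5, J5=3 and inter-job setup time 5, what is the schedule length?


Makespan = Σ processing + (n-1) × setup
= (6 + 4 + 5 + 5 + 3) + (5-1)×5
= 23 + 20
= 43 time units


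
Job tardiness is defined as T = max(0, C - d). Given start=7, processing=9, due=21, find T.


Completion = start + processing = 7 + 9 = 16
Tardiness = max(0, C - d) = max(0, 16 - 21)
= max(0, -5)
= 0


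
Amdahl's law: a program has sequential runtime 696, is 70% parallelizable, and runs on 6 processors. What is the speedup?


Amdahl's law: T_p = T × ((1-p) + p/N)
= 696 × ((1-0.7) + 0.7/6)
= 696 × (0.30 + 0.1167)
= 696 × 0.4167
= 290.00
Speedup = 696/290.00
= 2.40×


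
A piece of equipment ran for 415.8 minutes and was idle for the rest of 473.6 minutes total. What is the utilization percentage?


Utilization = busy / total × 100
= 415.8 / 473.6 × 100
= 87.8%


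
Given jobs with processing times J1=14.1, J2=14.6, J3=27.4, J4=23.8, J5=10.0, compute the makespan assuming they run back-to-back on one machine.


Sequential makespan: sum all processing times
= 14.1 + 14.6 + 27.4 + 23.8 + 10.0
= 89.9 time units


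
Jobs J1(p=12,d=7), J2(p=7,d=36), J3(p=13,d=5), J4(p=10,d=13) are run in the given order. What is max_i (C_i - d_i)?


Lateness per job (L = C - d):
  J1: C=12, d=7, L=5
  J2: C=19, d=36, L=-17
  J3: C=32, d=5, L=27
  J4: C=42, d=13, L=29
Lmax = max(5, -17, 27, 29)
= 29


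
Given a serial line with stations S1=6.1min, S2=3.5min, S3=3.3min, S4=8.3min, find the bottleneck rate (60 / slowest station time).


Bottleneck = longest station time
Station times: [6.1, 3.5, 3.3, 8.3]
Max = 8.3 min
Rate = 60 / 8.3
= 7.23 units/hour (bottleneck: 8.3min)


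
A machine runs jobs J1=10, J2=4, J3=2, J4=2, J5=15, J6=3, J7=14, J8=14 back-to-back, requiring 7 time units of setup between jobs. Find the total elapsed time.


Makespan = Σ processing + (n-1) × setup
= (10 + 4 + 2 + 2 + 15 + 3 + 14 + 14) + (8-1)×7
= 64 + 49
= 113 time units


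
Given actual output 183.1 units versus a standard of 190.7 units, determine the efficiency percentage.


Efficiency = (actual / standard) × 100
= (183.1 / 190.7) × 100
= 96.0%


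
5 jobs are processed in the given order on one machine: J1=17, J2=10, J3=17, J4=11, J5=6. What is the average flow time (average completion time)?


Completion times:
  J1: completes at 17
  J2: completes at 27
  J3: completes at 44
  J4: completes at 55
  J5: completes at 61
Sum = 204
Average = 204/5
= 40.80


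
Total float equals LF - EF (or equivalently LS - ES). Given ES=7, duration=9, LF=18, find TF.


EF = ES + duration = 7 + 9 = 16
LS = LF - duration = 18 - 9 = 9
Total Float = LF - EF = 18 - 16
(or LS - ES = 9 - 7)
= 2


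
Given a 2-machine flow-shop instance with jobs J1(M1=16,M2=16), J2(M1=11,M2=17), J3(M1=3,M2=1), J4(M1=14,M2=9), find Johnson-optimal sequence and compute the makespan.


Johnson's rule:
Group 1 (M1≤M2, sort by M1): ['J2', 'J1']
Group 2 (M1>M2, sort desc M2): ['J4', 'J3']
Sequence: J2 → J1 → J4 → J3
Makespan calculation:
  J2: M1 done=11, M2 done=28
  J1: M1 done=27, M2 done=44
  J4: M1 done=41, M2 done=53
  J3: M1 done=44, M2 done=54
= Sequence: J2 → J1 → J4 → J3, Makespan: 54


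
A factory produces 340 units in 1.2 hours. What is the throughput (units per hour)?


Throughput = units / time
= 340 / 1.2
= 283.3 units/hour


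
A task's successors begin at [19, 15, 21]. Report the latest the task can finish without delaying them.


LF = min of all successor start times
Successors start at: [19, 15, 21]
LF = min(19, 15, 21)
= 15


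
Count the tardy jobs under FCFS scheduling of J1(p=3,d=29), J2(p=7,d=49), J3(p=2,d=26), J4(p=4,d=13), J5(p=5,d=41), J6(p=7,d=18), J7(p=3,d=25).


Completion vs due date:
  J1: C=3, d=29 → on time
  J2: C=10, d=49 → on time
  J3: C=12, d=26 → on time
  J4: C=16, d=13 → TARDY
  J5: C=21, d=41 → on time
  J6: C=28, d=18 → TARDY
  J7: C=31, d=25 → TARDY
Tardy jobs: J4, J6, J7
Count = 3


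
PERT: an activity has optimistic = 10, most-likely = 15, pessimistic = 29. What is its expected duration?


te = (o + 4m + p) / 6
= (10 + 4×15 + 29) / 6
= (10 + 60 + 29) / 6
= 99 / 6
= 16.50


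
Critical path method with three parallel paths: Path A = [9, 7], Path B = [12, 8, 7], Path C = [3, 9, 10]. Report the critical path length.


Path A: 9 + 7 = 16
Path B: 12 + 8 + 7 = 27
Path C: 3 + 9 + 10 = 22
Critical path = longest = max(16, 27, 22)
= 27 (Path B)


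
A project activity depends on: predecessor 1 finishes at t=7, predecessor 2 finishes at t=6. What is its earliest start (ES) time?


ES = max of all predecessor completion times
Predecessors: [7, 6]
ES = max(7, 6)
= 7


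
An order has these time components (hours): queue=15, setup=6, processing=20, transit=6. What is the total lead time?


Lead time = queue + setup + processing + transit
= 15 + 6 + 20 + 6
= 47 hours


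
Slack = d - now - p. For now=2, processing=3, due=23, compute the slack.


Slack = due - current_time - processing
= 23 - 2 - 3
= 18


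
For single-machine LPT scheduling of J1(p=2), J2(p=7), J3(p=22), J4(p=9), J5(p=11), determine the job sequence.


LPT: sort by longest processing time first
  J3: p=22
  J5: p=11
  J4: p=9
  J2: p=7
  J1: p=2
Order: J3 → J5 → J4 → J2 → J1


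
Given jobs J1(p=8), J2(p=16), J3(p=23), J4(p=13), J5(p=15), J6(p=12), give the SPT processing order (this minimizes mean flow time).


SPT: sort by shortest processing time
  J1: p=8
  J6: p=12
  J4: p=13
  J5: p=15
  J2: p=16
  J3: p=23
Order: J1 → J6 → J4 → J5 → J2 → J3


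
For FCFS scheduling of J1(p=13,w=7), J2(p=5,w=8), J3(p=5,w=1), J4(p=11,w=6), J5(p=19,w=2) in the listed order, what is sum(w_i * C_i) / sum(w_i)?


Completion times:
  J1: C=13, w×C=7×13=91
  J2: C=18, w×C=8×18=144
  J3: C=23, w×C=1×23=23
  J4: C=34, w×C=6×34=204
  J5: C=53, w×C=2×53=106
Sum w×C = 568
Sum w = 24
Weighted avg = 568/24
= 23.67


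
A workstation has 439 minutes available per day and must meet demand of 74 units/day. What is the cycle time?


Cycle time = available time / demand
= 439 / 74
= 5.93 min/unit


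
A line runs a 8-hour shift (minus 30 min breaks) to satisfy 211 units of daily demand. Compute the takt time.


Available = 8×60 - 30 = 450 min
Takt time = 450 / 211
= 2.13 min/unit


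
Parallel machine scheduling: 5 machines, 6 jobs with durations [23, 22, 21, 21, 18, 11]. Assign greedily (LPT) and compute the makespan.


Jobs (LPT sorted): [23, 22, 21, 21, 18, 11]
Machines: 5
  J=23 → Machine 1 (load: 0+23=23)
  J=22 → Machine 2 (load: 0+22=22)
  J=21 → Machine 3 (load: 0+21=21)
  J=21 → Machine 4 (load: 0+21=21)
  J=18 → Machine 5 (load: 0+18=18)
  J=11 → Machine 5 (load: 18+11=29)
Machine loads: [23, 22, 21, 21, 29]
Makespan = max = 29 time units


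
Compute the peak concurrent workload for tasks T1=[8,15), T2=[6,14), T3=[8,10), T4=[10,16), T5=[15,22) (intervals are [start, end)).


Check each time point for overlaps:
  t=8: 3 tasks active (T1, T2, T3)
Max concurrent = 3


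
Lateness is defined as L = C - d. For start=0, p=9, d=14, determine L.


Completion = 0 + 9 = 9
Lateness = C - d = 9 - 14
= -5


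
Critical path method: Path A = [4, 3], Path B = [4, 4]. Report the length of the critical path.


Path A: 4 + 3 = 7
Path B: 4 + 4 = 8
Critical path = longest = max(7, 8)
= 8 (Path B)


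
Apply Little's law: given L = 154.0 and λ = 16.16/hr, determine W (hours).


Little's law: L = λW → W = L / λ
= 154.0 / 16.16
= 9.53 hours


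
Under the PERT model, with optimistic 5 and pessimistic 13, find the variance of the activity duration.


σ² = ((p - o) / 6)² = (p - o)² / 36
= (13 - 5)² / 36
= 8² / 36
= 64 / 36
= 1.7778


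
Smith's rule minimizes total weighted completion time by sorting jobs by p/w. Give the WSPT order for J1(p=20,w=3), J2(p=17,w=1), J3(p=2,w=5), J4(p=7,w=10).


WSPT (Smith's rule): sort by p/w ascending
  J3: p/w = 2/5 = 0.400
  J4: p/w = 7/10 = 0.700
  J1: p/w = 20/3 = 6.667
  J2: p/w = 17/1 = 17.000
Order: J3 → J4 → J1 → J2


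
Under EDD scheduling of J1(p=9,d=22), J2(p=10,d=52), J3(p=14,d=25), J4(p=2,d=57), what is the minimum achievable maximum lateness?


EDD order: J1 → J3 → J2 → J4
Completion and lateness:
  J1: C=9, d=22, L=9-22=-13
  J3: C=23, d=25, L=23-25=-2
  J2: C=33, d=52, L=33-52=-19
  J4: C=35, d=57, L=35-57=-22
Lmax = max(-13, -2, -19, -22)
= -2


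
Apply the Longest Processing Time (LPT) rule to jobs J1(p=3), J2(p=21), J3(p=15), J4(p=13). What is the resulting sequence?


LPT: sort by longest processing time first
  J2: p=21
  J3: p=15
  J4: p=13
  J1: p=3
Order: J2 → J3 → J4 → J1


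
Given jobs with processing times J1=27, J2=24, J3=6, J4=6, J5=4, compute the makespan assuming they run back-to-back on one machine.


Sequential makespan: sum all processing times
= 27 + 24 + 6 + 6 + 4
= 67 time units


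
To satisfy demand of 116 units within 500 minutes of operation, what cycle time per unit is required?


Cycle time = available time / demand
= 500 / 116
= 4.31 min/unit


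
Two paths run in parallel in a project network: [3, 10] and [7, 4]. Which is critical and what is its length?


Path A: 3 + 10 = 13
Path B: 7 + 4 = 11
Critical path = longest = max(13, 11)
= 13 (Path A)


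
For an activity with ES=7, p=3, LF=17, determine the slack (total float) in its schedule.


EF = ES + duration = 7 + 3 = 10
LS = LF - duration = 17 - 3 = 14
Total Float = LF - EF = 17 - 10
(or LS - ES = 14 - 7)
= 7


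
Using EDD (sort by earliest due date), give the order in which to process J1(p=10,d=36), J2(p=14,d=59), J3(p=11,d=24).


EDD: sort by earliest due date
  J3: d=24, p=11
  J1: d=36, p=10
  J2: d=59, p=14
Order: J3 → J1 → J2


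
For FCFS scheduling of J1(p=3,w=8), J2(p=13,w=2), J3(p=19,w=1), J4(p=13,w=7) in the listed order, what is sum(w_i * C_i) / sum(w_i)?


Completion times:
  J1: C=3, w×C=8×3=24
  J2: C=16, w×C=2×16=32
  J3: C=35, w×C=1×35=35
  J4: C=48, w×C=7×48=336
Sum w×C = 427
Sum w = 18
Weighted avg = 427/18
= 23.72


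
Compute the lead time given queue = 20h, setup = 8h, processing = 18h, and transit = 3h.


Lead time = queue + setup + processing + transit
= 20 + 8 + 18 + 3
= 49 hours


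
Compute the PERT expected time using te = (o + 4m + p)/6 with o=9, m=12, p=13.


te = (o + 4m + p) / 6
= (9 + 4×12 + 13) / 6
= (9 + 48 + 13) / 6
= 70 / 6
= 11.67


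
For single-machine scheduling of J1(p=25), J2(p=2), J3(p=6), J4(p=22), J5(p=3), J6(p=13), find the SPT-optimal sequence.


SPT: sort by shortest processing time
  J2: p=2
  J5: p=3
  J3: p=6
  J6: p=13
  J4: p=22
  J1: p=25
Order: J2 → J5 → J3 → J6 → J4 → J1


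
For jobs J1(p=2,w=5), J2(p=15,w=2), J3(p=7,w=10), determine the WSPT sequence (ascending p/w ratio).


WSPT (Smith's rule): sort by p/w ascending
  J1: p/w = 2/5 = 0.400
  J3: p/w = 7/10 = 0.700
  J2: p/w = 15/2 = 7.500
Order: J1 → J3 → J2


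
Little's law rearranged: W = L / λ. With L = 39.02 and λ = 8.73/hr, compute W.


Little's law: L = λW → W = L / λ
= 39.02 / 8.73
= 4.47 hours


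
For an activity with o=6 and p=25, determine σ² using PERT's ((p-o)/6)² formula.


σ² = ((p - o) / 6)² = (p - o)² / 36
= (25 - 6)² / 36
= 19² / 36
= 361 / 36
= 10.0278


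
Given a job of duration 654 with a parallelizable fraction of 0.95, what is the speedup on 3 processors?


Amdahl's law: T_p = T × ((1-p) + p/N)
= 654 × ((1-0.95) + 0.95/3)
= 654 × (0.05 + 0.3167)
= 654 × 0.3667
= 239.80
Speedup = 654/239.80
= 2.73×


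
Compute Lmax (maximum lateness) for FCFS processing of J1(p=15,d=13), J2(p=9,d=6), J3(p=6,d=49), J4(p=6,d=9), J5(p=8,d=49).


Lateness per job (L = C - d):
  J1: C=15, d=13, L=2
  J2: C=24, d=6, L=18
  J3: C=30, d=49, L=-19
  J4: C=36, d=9, L=27
  J5: C=44, d=49, L=-5
Lmax = max(2, 18, -19, 27, -5)
= 27


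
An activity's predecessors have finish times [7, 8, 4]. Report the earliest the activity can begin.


ES = max of all predecessor completion times
Predecessors: [7, 8, 4]
ES = max(7, 8, 4)
= 8


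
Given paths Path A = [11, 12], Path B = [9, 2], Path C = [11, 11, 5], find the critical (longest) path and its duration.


Path A: 11 + 12 = 23
Path B: 9 + 2 = 11
Path C: 11 + 11 + 5 = 27
Critical path = longest = max(23, 11, 27)
= 27 (Path C)


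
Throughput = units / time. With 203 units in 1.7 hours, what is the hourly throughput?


Throughput = units / time
= 203 / 1.7
= 119.4 units/hour


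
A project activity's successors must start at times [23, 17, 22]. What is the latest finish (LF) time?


LF = min of all successor start times
Successors start at: [23, 17, 22]
LF = min(23, 17, 22)
= 17


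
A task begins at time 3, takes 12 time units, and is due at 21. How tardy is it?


Completion = start + processing = 3 + 12 = 15
Tardiness = max(0, C - d) = max(0, 15 - 21)
= max(0, -6)
= 0


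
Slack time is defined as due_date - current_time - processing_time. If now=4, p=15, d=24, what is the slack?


Slack = due - current_time - processing
= 24 - 4 - 15
= 5


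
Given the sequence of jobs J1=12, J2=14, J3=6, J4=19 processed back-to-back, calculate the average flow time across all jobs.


Completion times:
  J1: completes at 12
  J2: completes at 26
  J3: completes at 32
  J4: completes at 51
Sum = 121
Average = 121/4
= 30.25


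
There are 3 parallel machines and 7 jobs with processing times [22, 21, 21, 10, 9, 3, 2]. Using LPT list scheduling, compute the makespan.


Jobs (LPT sorted): [22, 21, 21, 10, 9, 3, 2]
Machines: 3
  J=22 → Machine 1 (load: 0+22=22)
  J=21 → Machine 2 (load: 0+21=21)
  J=21 → Machine 3 (load: 0+21=21)
  J=10 → Machine 2 (load: 21+10=31)
  J=9 → Machine 3 (load: 21+9=30)
  J=3 → Machine 1 (load: 22+3=25)
  J=2 → Machine 1 (load: 25+2=27)
Machine loads: [27, 31, 30]
Makespan = max = 31 time units


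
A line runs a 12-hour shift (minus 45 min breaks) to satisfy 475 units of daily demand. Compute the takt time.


Available = 12×60 - 45 = 675 min
Takt time = 675 / 475
= 1.42 min/unit


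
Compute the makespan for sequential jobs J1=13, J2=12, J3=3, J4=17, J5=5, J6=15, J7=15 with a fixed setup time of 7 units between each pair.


Makespan = Σ processing + (n-1) × setup
= (13 + 12 + 3 + 17 + 5 + 15 + 15) + (7-1)×7
= 80 + 42
= 122 time units


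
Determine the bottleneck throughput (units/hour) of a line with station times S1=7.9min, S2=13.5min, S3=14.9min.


Bottleneck = longest station time
Station times: [7.9, 13.5, 14.9]
Max = 14.9 min
Rate = 60 / 14.9
= 4.03 units/hour (bottleneck: 14.9min)


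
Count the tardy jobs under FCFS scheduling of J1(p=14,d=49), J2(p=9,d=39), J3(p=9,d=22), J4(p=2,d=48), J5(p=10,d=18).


Completion vs due date:
  J1: C=14, d=49 → on time
  J2: C=23, d=39 → on time
  J3: C=32, d=22 → TARDY
  J4: C=34, d=48 → on time
  J5: C=44, d=18 → TARDY
Tardy jobs: J3, J5
Count = 2


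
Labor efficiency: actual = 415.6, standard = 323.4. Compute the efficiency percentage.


Efficiency = (actual / standard) × 100
= (415.6 / 323.4) × 100
= 128.5%


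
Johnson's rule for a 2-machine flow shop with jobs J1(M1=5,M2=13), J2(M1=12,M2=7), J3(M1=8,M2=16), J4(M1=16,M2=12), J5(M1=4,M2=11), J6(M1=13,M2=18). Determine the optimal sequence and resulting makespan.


Johnson's rule:
Group 1 (M1≤M2, sort by M1): ['J5', 'J1', 'J3', 'J6']
Group 2 (M1>M2, sort desc M2): ['J4', 'J2']
Sequence: J5 → J1 → J3 → J6 → J4 → J2
Makespan calculation:
  J5: M1 done=4, M2 done=15
  J1: M1 done=9, M2 done=28
  J3: M1 done=17, M2 done=44
  J6: M1 done=30, M2 done=62
  J4: M1 done=46, M2 done=74
  J2: M1 done=58, M2 done=81
= Sequence: J5 → J1 → J3 → J6 → J4 → J2, Makespan: 81


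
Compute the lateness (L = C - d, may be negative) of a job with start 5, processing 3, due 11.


Completion = 5 + 3 = 8
Lateness = C - d = 8 - 11
= -3


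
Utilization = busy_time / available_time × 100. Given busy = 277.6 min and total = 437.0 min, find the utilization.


Utilization = busy / total × 100
= 277.6 / 437.0 × 100
= 63.5%


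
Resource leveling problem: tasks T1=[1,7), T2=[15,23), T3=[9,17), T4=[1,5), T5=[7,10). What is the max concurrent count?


Check each time point for overlaps:
  t=1: 2 tasks active (T1, T4)
Max concurrent = 2


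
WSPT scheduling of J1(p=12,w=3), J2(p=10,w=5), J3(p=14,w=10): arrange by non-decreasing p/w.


WSPT (Smith's rule): sort by p/w ascending
  J3: p/w = 14/10 = 1.400
  J2: p/w = 10/5 = 2.000
  J1: p/w = 12/3 = 4.000
Order: J3 → J2 → J1


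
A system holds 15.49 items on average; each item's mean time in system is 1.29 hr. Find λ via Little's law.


Little's law: L = λW → λ = L / W
= 15.49 / 1.29
= 12.01 per hour


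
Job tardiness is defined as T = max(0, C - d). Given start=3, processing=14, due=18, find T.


Completion = start + processing = 3 + 14 = 17
Tardiness = max(0, C - d) = max(0, 17 - 18)
= max(0, -1)
= 0


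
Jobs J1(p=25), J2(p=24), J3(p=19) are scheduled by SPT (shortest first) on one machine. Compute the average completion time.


SPT order: J3 → J2 → J1
Completion times:
  J3: C=19
  J2: C=43
  J1: C=68
Sum = 130, n = 3
Mean flow = 130/3
= 43.33


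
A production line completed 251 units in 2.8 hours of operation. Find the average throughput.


Throughput = units / time
= 251 / 2.8
= 89.6 units/hour


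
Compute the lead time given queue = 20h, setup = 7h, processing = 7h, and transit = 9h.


Lead time = queue + setup + processing + transit
= 20 + 7 + 7 + 9
= 43 hours


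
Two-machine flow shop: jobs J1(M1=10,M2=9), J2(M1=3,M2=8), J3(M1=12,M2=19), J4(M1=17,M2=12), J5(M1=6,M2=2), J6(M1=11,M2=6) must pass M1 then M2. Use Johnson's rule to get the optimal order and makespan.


Johnson's rule:
Group 1 (M1≤M2, sort by M1): ['J2', 'J3']
Group 2 (M1>M2, sort desc M2): ['J4', 'J1', 'J6', 'J5']
Sequence: J2 → J3 → J4 → J1 → J6 → J5
Makespan calculation:
  J2: M1 done=3, M2 done=11
  J3: M1 done=15, M2 done=34
  J4: M1 done=32, M2 done=46
  J1: M1 done=42, M2 done=55
  J6: M1 done=53, M2 done=61
  J5: M1 done=59, M2 done=63
= Sequence: J2 → J3 → J4 → J1 → J6 → J5, Makespan: 63


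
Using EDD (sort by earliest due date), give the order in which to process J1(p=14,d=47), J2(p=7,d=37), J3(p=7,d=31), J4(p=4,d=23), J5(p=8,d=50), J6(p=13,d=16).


EDD: sort by earliest due date
  J6: d=16, p=13
  J4: d=23, p=4
  J3: d=31, p=7
  J2: d=37, p=7
  J1: d=47, p=14
  J5: d=50, p=8
Order: J6 → J4 → J3 → J2 → J1 → J5


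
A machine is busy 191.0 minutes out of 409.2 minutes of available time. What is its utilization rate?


Utilization = busy / total × 100
= 191.0 / 409.2 × 100
= 46.7%


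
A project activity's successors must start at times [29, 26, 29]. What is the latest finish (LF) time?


LF = min of all successor start times
Successors start at: [29, 26, 29]
LF = min(29, 26, 29)
= 26


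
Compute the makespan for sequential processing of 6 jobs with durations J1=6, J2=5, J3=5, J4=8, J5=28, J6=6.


Sequential makespan: sum all processing times
= 6 + 5 + 5 + 8 + 28 + 6
= 58 time units


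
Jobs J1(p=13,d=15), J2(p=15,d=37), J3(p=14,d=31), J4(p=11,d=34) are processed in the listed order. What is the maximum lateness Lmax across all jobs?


Lateness per job (L = C - d):
  J1: C=13, d=15, L=-2
  J2: C=28, d=37, L=-9
  J3: C=42, d=31, L=11
  J4: C=53, d=34, L=19
Lmax = max(-2, -9, 11, 19)
= 19


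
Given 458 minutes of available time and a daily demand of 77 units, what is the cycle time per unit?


Cycle time = available time / demand
= 458 / 77
= 5.95 min/unit


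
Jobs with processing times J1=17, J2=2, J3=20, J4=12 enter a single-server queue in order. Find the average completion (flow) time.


Completion times:
  J1: completes at 17
  J2: completes at 19
  J3: completes at 39
  J4: completes at 51
Sum = 126
Average = 126/4
= 31.50


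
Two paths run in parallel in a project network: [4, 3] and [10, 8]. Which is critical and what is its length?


Path A: 4 + 3 = 7
Path B: 10 + 8 = 18
Critical path = longest = max(7, 18)
= 18 (Path B)


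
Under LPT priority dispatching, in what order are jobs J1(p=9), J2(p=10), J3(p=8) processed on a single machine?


LPT: sort by longest processing time first
  J2: p=10
  J1: p=9
  J3: p=8
Order: J2 → J1 → J3


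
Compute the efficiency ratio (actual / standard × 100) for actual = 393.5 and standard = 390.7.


Efficiency = (actual / standard) × 100
= (393.5 / 390.7) × 100
= 100.7%


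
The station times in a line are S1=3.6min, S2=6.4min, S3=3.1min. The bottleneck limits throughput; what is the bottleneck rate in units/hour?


Bottleneck = longest station time
Station times: [3.6, 6.4, 3.1]
Max = 6.4 min
Rate = 60 / 6.4
= 9.38 units/hour (bottleneck: 6.4min)


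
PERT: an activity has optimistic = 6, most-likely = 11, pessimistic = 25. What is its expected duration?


te = (o + 4m + p) / 6
= (6 + 4×11 + 25) / 6
= (6 + 44 + 25) / 6
= 75 / 6
= 12.50


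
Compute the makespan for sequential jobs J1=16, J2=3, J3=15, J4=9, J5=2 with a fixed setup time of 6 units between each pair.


Makespan = Σ processing + (n-1) × setup
= (16 + 3 + 15 + 9 + 2) + (5-1)×6
= 45 + 24
= 69 time units


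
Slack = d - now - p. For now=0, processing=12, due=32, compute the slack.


Slack = due - current_time - processing
= 32 - 0 - 12
= 20


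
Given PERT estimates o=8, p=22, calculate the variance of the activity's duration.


σ² = ((p - o) / 6)² = (p - o)² / 36
= (22 - 8)² / 36
= 14² / 36
= 196 / 36
= 5.4444


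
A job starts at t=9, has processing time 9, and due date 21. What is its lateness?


Completion = 9 + 9 = 18
Lateness = C - d = 18 - 21
= -3


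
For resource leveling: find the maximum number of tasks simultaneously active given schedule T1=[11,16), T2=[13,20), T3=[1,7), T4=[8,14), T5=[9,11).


Check each time point for overlaps:
  t=13: 3 tasks active (T1, T2, T4)
Max concurrent = 3


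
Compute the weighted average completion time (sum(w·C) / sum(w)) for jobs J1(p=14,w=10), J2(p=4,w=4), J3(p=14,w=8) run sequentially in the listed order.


Completion times:
  J1: C=14, w×C=10×14=140
  J2: C=18, w×C=4×18=72
  J3: C=32, w×C=8×32=256
Sum w×C = 468
Sum w = 22
Weighted avg = 468/22
= 21.27


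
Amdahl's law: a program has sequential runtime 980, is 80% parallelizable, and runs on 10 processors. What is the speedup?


Amdahl's law: T_p = T × ((1-p) + p/N)
= 980 × ((1-0.8) + 0.8/10)
= 980 × (0.20 + 0.0800)
= 980 × 0.2800
= 274.40
Speedup = 980/274.40
= 3.57×


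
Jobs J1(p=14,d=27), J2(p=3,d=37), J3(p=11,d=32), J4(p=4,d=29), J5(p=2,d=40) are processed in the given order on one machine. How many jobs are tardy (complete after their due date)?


Completion vs due date:
  J1: C=14, d=27 → on time
  J2: C=17, d=37 → on time
  J3: C=28, d=32 → on time
  J4: C=32, d=29 → TARDY
  J5: C=34, d=40 → on time
Tardy jobs: J4
Count = 1


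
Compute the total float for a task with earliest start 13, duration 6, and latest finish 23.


EF = ES + duration = 13 + 6 = 19
LS = LF - duration = 23 - 6 = 17
Total Float = LF - EF = 23 - 19
(or LS - ES = 17 - 13)
= 4


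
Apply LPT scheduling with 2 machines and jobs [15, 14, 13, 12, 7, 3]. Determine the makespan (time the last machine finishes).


Jobs (LPT sorted): [15, 14, 13, 12, 7, 3]
Machines: 2
  J=15 → Machine 1 (load: 0+15=15)
  J=14 → Machine 2 (load: 0+14=14)
  J=13 → Machine 2 (load: 14+13=27)
  J=12 → Machine 1 (load: 15+12=27)
  J=7 → Machine 1 (load: 27+7=34)
  J=3 → Machine 2 (load: 27+3=30)
Machine loads: [34, 30]
Makespan = max = 34 time units


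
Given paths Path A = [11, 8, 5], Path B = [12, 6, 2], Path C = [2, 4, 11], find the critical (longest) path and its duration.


Path A: 11 + 8 + 5 = 24
Path B: 12 + 6 + 2 = 20
Path C: 2 + 4 + 11 = 17
Critical path = longest = max(24, 20, 17)
= 24 (Path A)


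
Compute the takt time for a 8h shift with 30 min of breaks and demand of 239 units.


Available = 8×60 - 30 = 450 min
Takt time = 450 / 239
= 1.88 min/unit


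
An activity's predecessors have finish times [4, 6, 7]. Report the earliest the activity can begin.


ES = max of all predecessor completion times
Predecessors: [4, 6, 7]
ES = max(4, 6, 7)
= 7


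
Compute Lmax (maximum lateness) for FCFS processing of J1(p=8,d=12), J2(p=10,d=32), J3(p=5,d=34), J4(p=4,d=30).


Lateness per job (L = C - d):
  J1: C=8, d=12, L=-4
  J2: C=18, d=32, L=-14
  J3: C=23, d=34, L=-11
  J4: C=27, d=30, L=-3
Lmax = max(-4, -14, -11, -3)
= -3


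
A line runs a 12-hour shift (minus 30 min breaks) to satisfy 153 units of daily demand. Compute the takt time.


Available = 12×60 - 30 = 690 min
Takt time = 690 / 153
= 4.51 min/unit


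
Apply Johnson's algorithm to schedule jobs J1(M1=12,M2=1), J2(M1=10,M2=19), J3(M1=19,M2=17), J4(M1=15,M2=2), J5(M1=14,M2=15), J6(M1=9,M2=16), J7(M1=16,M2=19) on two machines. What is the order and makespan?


Johnson's rule:
Group 1 (M1≤M2, sort by M1): ['J6', 'J2', 'J5', 'J7']
Group 2 (M1>M2, sort desc M2): ['J3', 'J4', 'J1']
Sequence: J6 → J2 → J5 → J7 → J3 → J4 → J1
Makespan calculation:
  J6: M1 done=9, M2 done=25
  J2: M1 done=19, M2 done=44
  J5: M1 done=33, M2 done=59
  J7: M1 done=49, M2 done=78
  J3: M1 done=68, M2 done=95
  J4: M1 done=83, M2 done=97
  J1: M1 done=95, M2 done=98
= Sequence: J6 → J2 → J5 → J7 → J3 → J4 → J1, Makespan: 98


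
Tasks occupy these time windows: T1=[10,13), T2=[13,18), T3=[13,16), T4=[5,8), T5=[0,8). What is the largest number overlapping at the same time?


Check each time point for overlaps:
  t=5: 2 tasks active (T4, T5)
Max concurrent = 2


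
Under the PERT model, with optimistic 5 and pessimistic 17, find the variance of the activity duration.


σ² = ((p - o) / 6)² = (p - o)² / 36
= (17 - 5)² / 36
= 12² / 36
= 144 / 36
= 4.0000


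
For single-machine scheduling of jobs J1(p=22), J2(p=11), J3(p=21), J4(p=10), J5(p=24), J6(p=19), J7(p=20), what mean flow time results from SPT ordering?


SPT order: J4 → J2 → J6 → J7 → J3 → J1 → J5
Completion times:
  J4: C=10
  J2: C=21
  J6: C=40
  J7: C=60
  J3: C=81
  J1: C=103
  J5: C=127
Sum = 442, n = 7
Mean flow = 442/7
= 63.14


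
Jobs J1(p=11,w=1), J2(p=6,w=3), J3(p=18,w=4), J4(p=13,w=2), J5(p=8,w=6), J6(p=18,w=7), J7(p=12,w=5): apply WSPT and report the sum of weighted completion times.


WSPT order (by p/w): J5 → J2 → J7 → J6 → J3 → J4 → J1
  J5: C=8, w·C=6×8=48
  J2: C=14, w·C=3×14=42
  J7: C=26, w·C=5×26=130
  J6: C=44, w·C=7×44=308
  J3: C=62, w·C=4×62=248
  J4: C=75, w·C=2×75=150
  J1: C=86, w·C=1×86=86
Σ w·C = 1012
= 1012


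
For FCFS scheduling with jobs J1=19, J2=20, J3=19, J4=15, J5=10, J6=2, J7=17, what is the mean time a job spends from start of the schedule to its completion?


Completion times:
  J1: completes at 19
  J2: completes at 39
  J3: completes at 58
  J4: completes at 73
  J5: completes at 83
  J6: completes at 85
  J7: completes at 102
Sum = 459
Average = 459/7
= 65.57


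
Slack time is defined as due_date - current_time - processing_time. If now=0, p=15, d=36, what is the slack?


Slack = due - current_time - processing
= 36 - 0 - 15
= 21


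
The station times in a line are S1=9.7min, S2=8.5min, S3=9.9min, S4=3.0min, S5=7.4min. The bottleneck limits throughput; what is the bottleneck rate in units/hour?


Bottleneck = longest station time
Station times: [9.7, 8.5, 9.9, 3.0, 7.4]
Max = 9.9 min
Rate = 60 / 9.9
= 6.06 units/hour (bottleneck: 9.9min)


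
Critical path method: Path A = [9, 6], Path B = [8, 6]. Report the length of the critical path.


Path A: 9 + 6 = 15
Path B: 8 + 6 = 14
Critical path = longest = max(15, 14)
= 15 (Path A)


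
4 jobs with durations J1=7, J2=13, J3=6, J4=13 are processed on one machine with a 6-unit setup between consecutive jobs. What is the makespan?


Makespan = Σ processing + (n-1) × setup
= (7 + 13 + 6 + 13) + (4-1)×6
= 39 + 18
= 57 time units


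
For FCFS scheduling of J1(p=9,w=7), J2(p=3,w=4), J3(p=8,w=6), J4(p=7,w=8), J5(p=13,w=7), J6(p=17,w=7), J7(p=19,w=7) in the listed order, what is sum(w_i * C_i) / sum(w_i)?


Completion times:
  J1: C=9, w×C=7×9=63
  J2: C=12, w×C=4×12=48
  J3: C=20, w×C=6×20=120
  J4: C=27, w×C=8×27=216
  J5: C=40, w×C=7×40=280
  J6: C=57, w×C=7×57=399
  J7: C=76, w×C=7×76=532
Sum w×C = 1658
Sum w = 46
Weighted avg = 1658/46
= 36.04


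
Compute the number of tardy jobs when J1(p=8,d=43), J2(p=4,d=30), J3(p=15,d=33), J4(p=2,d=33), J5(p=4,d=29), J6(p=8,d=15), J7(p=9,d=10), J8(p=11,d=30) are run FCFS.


Completion vs due date:
  J1: C=8, d=43 → on time
  J2: C=12, d=30 → on time
  J3: C=27, d=33 → on time
  J4: C=29, d=33 → on time
  J5: C=33, d=29 → TARDY
  J6: C=41, d=15 → TARDY
  J7: C=50, d=10 → TARDY
  J8: C=61, d=30 → TARDY
Tardy jobs: J5, J6, J7, J8
Count = 4


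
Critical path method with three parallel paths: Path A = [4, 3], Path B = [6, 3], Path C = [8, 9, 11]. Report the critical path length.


Path A: 4 + 3 = 7
Path B: 6 + 3 = 9
Path C: 8 + 9 + 11 = 28
Critical path = longest = max(7, 9, 28)
= 28 (Path C)


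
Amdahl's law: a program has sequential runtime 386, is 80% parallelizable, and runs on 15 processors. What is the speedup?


Amdahl's law: T_p = T × ((1-p) + p/N)
= 386 × ((1-0.8) + 0.8/15)
= 386 × (0.20 + 0.0533)
= 386 × 0.2533
= 97.79
Speedup = 386/97.79
= 3.95×


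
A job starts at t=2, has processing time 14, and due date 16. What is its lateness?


Completion = 2 + 14 = 16
Lateness = C - d = 16 - 16
= 0


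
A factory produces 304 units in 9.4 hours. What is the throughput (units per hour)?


Throughput = units / time
= 304 / 9.4
= 32.3 units/hour


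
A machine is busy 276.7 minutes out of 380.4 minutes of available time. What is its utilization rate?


Utilization = busy / total × 100
= 276.7 / 380.4 × 100
= 72.7%


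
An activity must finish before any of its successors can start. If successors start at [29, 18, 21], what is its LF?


LF = min of all successor start times
Successors start at: [29, 18, 21]
LF = min(29, 18, 21)
= 18


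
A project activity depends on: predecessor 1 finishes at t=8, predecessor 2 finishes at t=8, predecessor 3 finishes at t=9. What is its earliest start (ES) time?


ES = max of all predecessor completion times
Predecessors: [8, 8, 9]
ES = max(8, 8, 9)
= 9


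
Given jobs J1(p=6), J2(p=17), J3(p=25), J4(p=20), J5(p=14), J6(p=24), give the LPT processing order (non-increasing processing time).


LPT: sort by longest processing time first
  J3: p=25
  J6: p=24
  J4: p=20
  J2: p=17
  J5: p=14
  J1: p=6
Order: J3 → J6 → J4 → J2 → J5 → J1


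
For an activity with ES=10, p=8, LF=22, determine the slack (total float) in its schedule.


EF = ES + duration = 10 + 8 = 18
LS = LF - duration = 22 - 8 = 14
Total Float = LF - EF = 22 - 18
(or LS - ES = 14 - 10)
= 4


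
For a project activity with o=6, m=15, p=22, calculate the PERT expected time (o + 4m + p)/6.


te = (o + 4m + p) / 6
= (6 + 4×15 + 22) / 6
= (6 + 60 + 22) / 6
= 88 / 6
= 14.67


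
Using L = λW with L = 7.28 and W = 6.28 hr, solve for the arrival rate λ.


Little's law: L = λW → λ = L / W
= 7.28 / 6.28
= 1.16 per hour


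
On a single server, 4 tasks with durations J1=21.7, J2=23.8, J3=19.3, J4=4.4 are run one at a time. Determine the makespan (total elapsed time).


Sequential makespan: sum all processing times
= 21.7 + 23.8 + 19.3 + 4.4
= 69.2 time units
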